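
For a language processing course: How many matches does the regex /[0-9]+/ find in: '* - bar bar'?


Pattern: /[0-9]+/ (int literals)
Input: '* - bar bar'
Scanning for matches:
Total matches: 0

0


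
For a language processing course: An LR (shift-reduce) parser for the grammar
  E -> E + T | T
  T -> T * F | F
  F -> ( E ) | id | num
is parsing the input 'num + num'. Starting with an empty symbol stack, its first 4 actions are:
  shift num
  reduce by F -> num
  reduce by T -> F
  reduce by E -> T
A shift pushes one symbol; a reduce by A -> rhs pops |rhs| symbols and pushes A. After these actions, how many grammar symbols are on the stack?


Tracking the symbol stack through each action:
  Action 1: shift 'num' : push -> stack = [num] (size 1)
  Action 2: reduce by F -> num : pop 1, push F -> stack = [F] (size 1)
  Action 3: reduce by T -> F : pop 1, push T -> stack = [T] (size 1)
  Action 4: reduce by E -> T : pop 1, push E -> stack = [E] (size 1)
Final stack size: 1

1


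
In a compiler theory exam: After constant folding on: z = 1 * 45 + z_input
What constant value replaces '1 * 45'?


Identifying constant sub-expression:
  Original: z = 1 * 45 + z_input
  1 and 45 are both compile-time constants
  Evaluating: 1 * 45 = 45
  After folding: z = 45 + z_input

45


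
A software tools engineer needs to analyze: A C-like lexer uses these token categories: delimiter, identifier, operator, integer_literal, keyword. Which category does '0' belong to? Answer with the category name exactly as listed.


Token: '0'
Checking categories:
  identifier: no
  integer_literal: YES
  operator: no
  keyword: no
  delimiter: no
Category: integer_literal

integer_literal


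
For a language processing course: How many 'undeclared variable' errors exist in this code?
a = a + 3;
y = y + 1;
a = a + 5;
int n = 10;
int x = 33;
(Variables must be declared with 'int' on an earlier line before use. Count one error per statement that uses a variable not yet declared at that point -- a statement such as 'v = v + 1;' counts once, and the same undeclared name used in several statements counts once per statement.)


Scanning code line by line:
  Line 1: use 'a' -> ERROR (undeclared)
  Line 2: use 'y' -> ERROR (undeclared)
  Line 3: use 'a' -> ERROR (undeclared)
  Line 4: declare 'n' -> declared = ['n']
  Line 5: declare 'x' -> declared = ['n', 'x']
Total undeclared variable errors: 3

3


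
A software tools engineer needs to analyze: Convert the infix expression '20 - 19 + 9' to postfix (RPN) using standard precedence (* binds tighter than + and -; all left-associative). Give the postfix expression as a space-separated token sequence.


Applying the shunting-yard algorithm:
  Operand 20 -> output
  Push '-' onto operator stack -> op-stack: [-]
  Operand 19 -> output
  See '+' (prec 1); top '-' (prec 1) >= it -> pop '-' to output
  Push '+' onto operator stack -> op-stack: [+]
  Operand 9 -> output
  End of input: pop '+' to output
Postfix result: 20 19 - 9 +

20 19 - 9 +


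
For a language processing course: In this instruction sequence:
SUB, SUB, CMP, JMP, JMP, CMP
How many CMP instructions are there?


Scanning instruction sequence for CMP:
  Position 1: SUB
  Position 2: SUB
  Position 3: CMP <- MATCH
  Position 4: JMP
  Position 5: JMP
  Position 6: CMP <- MATCH
Matches at positions: [3, 6]
Total CMP count: 2

2


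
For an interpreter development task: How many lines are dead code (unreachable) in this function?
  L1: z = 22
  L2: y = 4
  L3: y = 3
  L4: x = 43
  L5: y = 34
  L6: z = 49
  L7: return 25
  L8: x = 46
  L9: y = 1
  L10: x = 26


Analyzing control flow:
  L1: reachable (before return)
  L2: reachable (before return)
  L3: reachable (before return)
  L4: reachable (before return)
  L5: reachable (before return)
  L6: reachable (before return)
  L7: reachable (return statement)
  L8: DEAD (after return at L7)
  L9: DEAD (after return at L7)
  L10: DEAD (after return at L7)
Return at L7, total lines = 10
Dead lines: L8 through L10
Count: 3

3


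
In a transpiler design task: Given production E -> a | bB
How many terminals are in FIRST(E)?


Production: E -> a | bB
Examining each alternative for leading terminals:
  E -> a : first terminal = 'a'
  E -> bB : first terminal = 'b'
FIRST(E) = {a, b}
Count: 2

2


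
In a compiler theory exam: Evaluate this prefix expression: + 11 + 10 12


Parsing prefix expression: + 11 + 10 12
Step 1: Innermost operation '+ 10 12'
  10 + 12 = 22
Step 2: Outer operation '+ 11 [22]'
  11 + 22 = 33

33


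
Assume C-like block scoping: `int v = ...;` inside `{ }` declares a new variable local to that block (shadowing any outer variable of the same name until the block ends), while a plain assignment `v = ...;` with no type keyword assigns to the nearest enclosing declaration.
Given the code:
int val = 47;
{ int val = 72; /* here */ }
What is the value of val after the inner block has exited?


Analyzing scoping rules:
Outer scope: declares val = 47
Inner block: 'int val = 72;' declares a NEW val that shadows the outer one
When the block exits the inner val goes out of scope; the outer val was never modified -> 47
Result: 47

47


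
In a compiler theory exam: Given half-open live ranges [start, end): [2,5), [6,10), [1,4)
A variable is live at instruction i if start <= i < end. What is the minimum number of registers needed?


Live ranges:
  Var0: [2, 5)
  Var1: [6, 10)
  Var2: [1, 4)
Sweep-line events (position, delta, active):
  pos=1 start -> active=1
  pos=2 start -> active=2
  pos=4 end -> active=1
  pos=5 end -> active=0
  pos=6 start -> active=1
  pos=10 end -> active=0
Maximum simultaneous active: 2
Minimum registers needed: 2

2


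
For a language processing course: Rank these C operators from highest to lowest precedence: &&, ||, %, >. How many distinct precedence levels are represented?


Looking up precedence for each operator:
  && -> precedence 2
  || -> precedence 1
  % -> precedence 6
  > -> precedence 4
Sorted highest to lowest: %, >, &&, ||
Distinct precedence values: [6, 4, 2, 1]
Number of distinct levels: 4

4


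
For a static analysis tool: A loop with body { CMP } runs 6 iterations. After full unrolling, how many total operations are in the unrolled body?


Loop body operations: CMP (1 op per iteration)
Unrolling 6 iterations:
  Iteration 1: CMP (1 ops)
  Iteration 2: CMP (1 ops)
  Iteration 3: CMP (1 ops)
  Iteration 4: CMP (1 ops)
  Iteration 5: CMP (1 ops)
  Iteration 6: CMP (1 ops)
Total: 6 iterations * 1 ops/iter = 6 operations

6


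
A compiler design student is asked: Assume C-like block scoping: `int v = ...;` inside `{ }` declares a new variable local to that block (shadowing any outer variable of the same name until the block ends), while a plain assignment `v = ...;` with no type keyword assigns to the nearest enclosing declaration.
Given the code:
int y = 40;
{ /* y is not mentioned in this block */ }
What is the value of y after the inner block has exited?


Analyzing scoping rules:
Outer scope: declares y = 40
Inner block: y is neither redeclared nor assigned -> unchanged
After the block -> 40
Result: 40

40


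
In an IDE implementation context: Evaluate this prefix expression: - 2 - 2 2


Parsing prefix expression: - 2 - 2 2
Step 1: Innermost operation '- 2 2'
  2 - 2 = 0
Step 2: Outer operation '- 2 [0]'
  2 - 0 = 2

2


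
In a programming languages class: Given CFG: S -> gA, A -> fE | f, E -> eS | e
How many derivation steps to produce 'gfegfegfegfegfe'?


Grammar: S -> gA, A -> fE | f, E -> eS | e
Deriving 'gfegfegfegfegfe':
Step 1: S -> gA => gA
Step 2: A -> fE => gfE
Step 3: E -> eS => gfeS
Step 4: S -> gA => gfegA
Step 5: A -> fE => gfegfE
Step 6: E -> eS => gfegfeS
Step 7: S -> gA => gfegfegA
Step 8: A -> fE => gfegfegfE
Step 9: E -> eS => gfegfegfeS
Step 10: S -> gA => gfegfegfegA
Step 11: A -> fE => gfegfegfegfE
Step 12: E -> eS => gfegfegfegfeS
Step 13: S -> gA => gfegfegfegfegA
Step 14: A -> fE => gfegfegfegfegfE
Step 15: E -> e => gfegfegfegfegfe
Total derivation steps: 15

15


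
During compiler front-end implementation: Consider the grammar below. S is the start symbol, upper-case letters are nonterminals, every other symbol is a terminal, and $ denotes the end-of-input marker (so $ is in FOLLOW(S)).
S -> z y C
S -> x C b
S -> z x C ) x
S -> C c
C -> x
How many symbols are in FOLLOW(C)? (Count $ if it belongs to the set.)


S is the start symbol and does not occur in any rule body, so FOLLOW(S) = {$}.
Examining every occurrence of C in a rule body:
  S -> z y C : C is at the right end -> add FOLLOW(S) = {$}
  S -> x C b : C is followed by terminal 'b' -> add 'b'
  S -> z x C ) x : C is followed by terminal ')' -> add ')'
  S -> C c : C is followed by terminal 'c' -> add 'c'
  C -> x : C does not occur in the body -> contributes nothing
FOLLOW(C) = {), b, c, $}
Count: 4

4


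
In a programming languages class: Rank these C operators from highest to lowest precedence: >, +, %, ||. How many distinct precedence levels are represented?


Looking up precedence for each operator:
  > -> precedence 4
  + -> precedence 5
  % -> precedence 6
  || -> precedence 1
Sorted highest to lowest: %, +, >, ||
Distinct precedence values: [6, 5, 4, 1]
Number of distinct levels: 4

4


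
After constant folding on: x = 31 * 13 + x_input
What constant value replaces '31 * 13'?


Identifying constant sub-expression:
  Original: x = 31 * 13 + x_input
  31 and 13 are both compile-time constants
  Evaluating: 31 * 13 = 403
  After folding: x = 403 + x_input

403


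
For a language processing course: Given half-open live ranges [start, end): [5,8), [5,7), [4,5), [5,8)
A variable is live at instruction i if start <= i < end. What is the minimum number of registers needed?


Live ranges:
  Var0: [5, 8)
  Var1: [5, 7)
  Var2: [4, 5)
  Var3: [5, 8)
Sweep-line events (position, delta, active):
  pos=4 start -> active=1
  pos=5 end -> active=0
  pos=5 start -> active=1
  pos=5 start -> active=2
  pos=5 start -> active=3
  pos=7 end -> active=2
  pos=8 end -> active=1
  pos=8 end -> active=0
Maximum simultaneous active: 3
Minimum registers needed: 3

3


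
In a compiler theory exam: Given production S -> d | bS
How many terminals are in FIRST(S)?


Production: S -> d | bS
Examining each alternative for leading terminals:
  S -> d : first terminal = 'd'
  S -> bS : first terminal = 'b'
FIRST(S) = {b, d}
Count: 2

2


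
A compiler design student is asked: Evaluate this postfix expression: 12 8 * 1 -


Processing tokens left to right:
Push 12, Push 8
Pop 12 and 8, compute 12 * 8 = 96, push 96
Push 1
Pop 96 and 1, compute 96 - 1 = 95, push 95
Stack result: 95

95


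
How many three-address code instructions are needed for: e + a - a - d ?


Expression: e + a - a - d
Generating three-address code (respecting * over +/- precedence):
  Instruction 1: t1 = e + a
  Instruction 2: t2 = t1 - a
  Instruction 3: t3 = t2 - d
Total instructions: 3

3


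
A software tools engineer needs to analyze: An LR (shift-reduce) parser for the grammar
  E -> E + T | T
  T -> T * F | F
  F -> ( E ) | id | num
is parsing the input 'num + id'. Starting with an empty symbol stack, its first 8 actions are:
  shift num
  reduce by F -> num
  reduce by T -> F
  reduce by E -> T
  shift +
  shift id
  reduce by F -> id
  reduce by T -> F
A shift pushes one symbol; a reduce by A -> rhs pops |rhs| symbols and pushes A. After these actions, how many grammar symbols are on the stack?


Tracking the symbol stack through each action:
  Action 1: shift 'num' : push -> stack = [num] (size 1)
  Action 2: reduce by F -> num : pop 1, push F -> stack = [F] (size 1)
  Action 3: reduce by T -> F : pop 1, push T -> stack = [T] (size 1)
  Action 4: reduce by E -> T : pop 1, push E -> stack = [E] (size 1)
  Action 5: shift '+' : push -> stack = [E, +] (size 2)
  Action 6: shift 'id' : push -> stack = [E, +, id] (size 3)
  Action 7: reduce by F -> id : pop 1, push F -> stack = [E, +, F] (size 3)
  Action 8: reduce by T -> F : pop 1, push T -> stack = [E, +, T] (size 3)
Final stack size: 3

3


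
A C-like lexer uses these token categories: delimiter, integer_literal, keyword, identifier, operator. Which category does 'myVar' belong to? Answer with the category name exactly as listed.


Token: 'myVar'
Checking categories:
  identifier: YES
  integer_literal: no
  operator: no
  keyword: no
  delimiter: no
Category: identifier

identifier


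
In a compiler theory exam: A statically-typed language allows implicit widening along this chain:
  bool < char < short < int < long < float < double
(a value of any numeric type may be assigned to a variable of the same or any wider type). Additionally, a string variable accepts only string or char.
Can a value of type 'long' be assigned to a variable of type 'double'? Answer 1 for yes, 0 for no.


Target variable type: double
Source value type: long
Numeric ranks: long=4, double=6
Widening allowed iff rank(source) <= rank(target): 4 <= 6? Yes
Result: 1

1


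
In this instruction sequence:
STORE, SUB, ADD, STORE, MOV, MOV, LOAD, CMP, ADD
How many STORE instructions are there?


Scanning instruction sequence for STORE:
  Position 1: STORE <- MATCH
  Position 2: SUB
  Position 3: ADD
  Position 4: STORE <- MATCH
  Position 5: MOV
  Position 6: MOV
  Position 7: LOAD
  Position 8: CMP
  Position 9: ADD
Matches at positions: [1, 4]
Total STORE count: 2

2


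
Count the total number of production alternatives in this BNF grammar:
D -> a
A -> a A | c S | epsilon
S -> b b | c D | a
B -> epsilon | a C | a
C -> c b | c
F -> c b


Counting alternatives per rule:
  D: 1 alternative(s)
  A: 3 alternative(s)
  S: 3 alternative(s)
  B: 3 alternative(s)
  C: 2 alternative(s)
  F: 1 alternative(s)
Sum: 1 + 3 + 3 + 3 + 2 + 1 = 13

13


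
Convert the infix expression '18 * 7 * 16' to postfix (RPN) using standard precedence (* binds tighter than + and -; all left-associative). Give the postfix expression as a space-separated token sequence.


Applying the shunting-yard algorithm:
  Operand 18 -> output
  Push '*' onto operator stack -> op-stack: [*]
  Operand 7 -> output
  See '*' (prec 2); top '*' (prec 2) >= it -> pop '*' to output
  Push '*' onto operator stack -> op-stack: [*]
  Operand 16 -> output
  End of input: pop '*' to output
Postfix result: 18 7 * 16 *

18 7 * 16 *


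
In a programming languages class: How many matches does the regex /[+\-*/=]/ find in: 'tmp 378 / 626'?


Pattern: /[+\-*/=]/ (operators)
Input: 'tmp 378 / 626'
Scanning for matches:
  Match 1: '/'
Total matches: 1

1


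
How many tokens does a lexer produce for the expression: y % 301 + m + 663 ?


Scanning 'y % 301 + m + 663'
Token 1: 'y' -> identifier
Token 2: '%' -> operator
Token 3: '301' -> integer_literal
Token 4: '+' -> operator
Token 5: 'm' -> identifier
Token 6: '+' -> operator
Token 7: '663' -> integer_literal
Total tokens: 7

7


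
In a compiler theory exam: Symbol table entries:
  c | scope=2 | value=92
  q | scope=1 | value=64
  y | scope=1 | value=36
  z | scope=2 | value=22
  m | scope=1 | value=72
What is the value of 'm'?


Searching symbol table for 'm':
  c | scope=2 | value=92
  q | scope=1 | value=64
  y | scope=1 | value=36
  z | scope=2 | value=22
  m | scope=1 | value=72 <- MATCH
Found 'm' at scope 1 with value 72

72


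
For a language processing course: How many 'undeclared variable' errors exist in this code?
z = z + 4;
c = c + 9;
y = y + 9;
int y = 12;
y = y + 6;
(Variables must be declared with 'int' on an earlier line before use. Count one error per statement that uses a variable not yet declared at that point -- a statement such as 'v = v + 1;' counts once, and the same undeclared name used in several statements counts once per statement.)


Scanning code line by line:
  Line 1: use 'z' -> ERROR (undeclared)
  Line 2: use 'c' -> ERROR (undeclared)
  Line 3: use 'y' -> ERROR (undeclared)
  Line 4: declare 'y' -> declared = ['y']
  Line 5: use 'y' -> OK (declared)
Total undeclared variable errors: 3

3


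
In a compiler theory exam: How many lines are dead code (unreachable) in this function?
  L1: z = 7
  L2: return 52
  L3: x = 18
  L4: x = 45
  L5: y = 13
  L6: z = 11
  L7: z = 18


Analyzing control flow:
  L1: reachable (before return)
  L2: reachable (return statement)
  L3: DEAD (after return at L2)
  L4: DEAD (after return at L2)
  L5: DEAD (after return at L2)
  L6: DEAD (after return at L2)
  L7: DEAD (after return at L2)
Return at L2, total lines = 7
Dead lines: L3 through L7
Count: 5

5


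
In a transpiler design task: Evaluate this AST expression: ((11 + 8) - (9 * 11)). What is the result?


Expression: ((11 + 8) - (9 * 11))
Evaluating step by step:
  11 + 8 = 19
  9 * 11 = 99
  19 - 99 = -80
Result: -80

-80


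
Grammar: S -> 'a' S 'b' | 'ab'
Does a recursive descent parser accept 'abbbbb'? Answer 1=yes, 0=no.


Grammar accepts strings of the form a^n b^n (n >= 1)
Word: 'abbbbb'
Counting: 1 a's and 5 b's
Check: 1 == 5? No
Mismatch: a-count != b-count
Rejected

0


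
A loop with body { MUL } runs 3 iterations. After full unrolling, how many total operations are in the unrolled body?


Loop body operations: MUL (1 op per iteration)
Unrolling 3 iterations:
  Iteration 1: MUL (1 ops)
  Iteration 2: MUL (1 ops)
  Iteration 3: MUL (1 ops)
Total: 3 iterations * 1 ops/iter = 3 operations

3


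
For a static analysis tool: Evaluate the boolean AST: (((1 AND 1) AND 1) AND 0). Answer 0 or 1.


Step 1: Evaluate inner node
  1 AND 1 = 1
Step 2: Evaluate next node
  1 AND 1 = 1
Step 3: Evaluate root node
  1 AND 0 = 0

0


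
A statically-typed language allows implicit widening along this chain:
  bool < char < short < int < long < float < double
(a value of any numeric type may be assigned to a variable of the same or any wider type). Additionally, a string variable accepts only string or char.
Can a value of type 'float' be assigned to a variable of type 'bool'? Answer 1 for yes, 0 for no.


Target variable type: bool
Source value type: float
Numeric ranks: float=5, bool=0
Widening allowed iff rank(source) <= rank(target): 5 <= 0? No
Result: 0

0


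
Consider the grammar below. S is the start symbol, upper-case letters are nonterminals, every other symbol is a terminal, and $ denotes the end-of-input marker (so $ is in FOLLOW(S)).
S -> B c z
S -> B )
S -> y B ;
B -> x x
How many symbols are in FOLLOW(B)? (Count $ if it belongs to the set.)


S is the start symbol and does not occur in any rule body, so FOLLOW(S) = {$}.
Examining every occurrence of B in a rule body:
  S -> B c z : B is followed by terminal 'c' -> add 'c'
  S -> B ) : B is followed by terminal ')' -> add ')'
  S -> y B ; : B is followed by terminal ';' -> add ';'
  B -> x x : B does not occur in the body -> contributes nothing
FOLLOW(B) = {), ;, c}
Count: 3

3


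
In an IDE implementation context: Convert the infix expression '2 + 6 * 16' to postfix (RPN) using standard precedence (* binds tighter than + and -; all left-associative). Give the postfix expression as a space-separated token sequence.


Applying the shunting-yard algorithm:
  Operand 2 -> output
  Push '+' onto operator stack -> op-stack: [+]
  Operand 6 -> output
  Push '*' onto operator stack -> op-stack: [+, *]
  Operand 16 -> output
  End of input: pop '*' to output
  End of input: pop '+' to output
Postfix result: 2 6 16 * +

2 6 16 * +


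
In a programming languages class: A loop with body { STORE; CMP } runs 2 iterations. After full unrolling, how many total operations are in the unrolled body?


Loop body operations: STORE, CMP (2 ops per iteration)
Unrolling 2 iterations:
  Iteration 1: STORE, CMP (2 ops)
  Iteration 2: STORE, CMP (2 ops)
Total: 2 iterations * 2 ops/iter = 4 operations

4


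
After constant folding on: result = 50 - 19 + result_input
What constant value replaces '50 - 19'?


Identifying constant sub-expression:
  Original: result = 50 - 19 + result_input
  50 and 19 are both compile-time constants
  Evaluating: 50 - 19 = 31
  After folding: result = 31 + result_input

31


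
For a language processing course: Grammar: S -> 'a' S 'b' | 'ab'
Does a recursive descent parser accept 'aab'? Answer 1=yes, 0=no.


Grammar accepts strings of the form a^n b^n (n >= 1)
Word: 'aab'
Counting: 2 a's and 1 b's
Check: 2 == 1? No
Mismatch: a-count != b-count
Rejected

0


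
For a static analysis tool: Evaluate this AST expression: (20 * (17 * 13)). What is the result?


Expression: (20 * (17 * 13))
Evaluating step by step:
  17 * 13 = 221
  20 * 221 = 4420
Result: 4420

4420


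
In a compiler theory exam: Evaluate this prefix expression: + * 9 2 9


Parsing prefix expression: + * 9 2 9
Step 1: Innermost operation '* 9 2'
  9 * 2 = 18
Step 2: Outer operation '+ [18] 9'
  18 + 9 = 27

27


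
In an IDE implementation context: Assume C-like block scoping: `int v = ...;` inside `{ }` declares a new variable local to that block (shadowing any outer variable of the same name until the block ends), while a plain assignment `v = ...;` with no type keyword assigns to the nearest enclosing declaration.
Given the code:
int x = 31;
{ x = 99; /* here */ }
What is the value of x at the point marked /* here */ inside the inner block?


Analyzing scoping rules:
Outer scope: declares x = 31
Inner block: 'x = 99;' has no type keyword, so it is an assignment to the outer x (no shadowing)
Inside the block, after the assignment -> 99
Result: 99

99


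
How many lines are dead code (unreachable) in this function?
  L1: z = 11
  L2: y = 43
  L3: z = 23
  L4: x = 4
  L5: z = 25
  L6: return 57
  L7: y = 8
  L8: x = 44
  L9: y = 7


Analyzing control flow:
  L1: reachable (before return)
  L2: reachable (before return)
  L3: reachable (before return)
  L4: reachable (before return)
  L5: reachable (before return)
  L6: reachable (return statement)
  L7: DEAD (after return at L6)
  L8: DEAD (after return at L6)
  L9: DEAD (after return at L6)
Return at L6, total lines = 9
Dead lines: L7 through L9
Count: 3

3


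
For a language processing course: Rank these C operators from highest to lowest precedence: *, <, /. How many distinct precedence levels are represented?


Looking up precedence for each operator:
  * -> precedence 6
  < -> precedence 4
  / -> precedence 6
Sorted highest to lowest: *, /, <
Distinct precedence values: [6, 4]
Number of distinct levels: 2

2


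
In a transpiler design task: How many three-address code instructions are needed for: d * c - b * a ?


Expression: d * c - b * a
Generating three-address code (respecting * over +/- precedence):
  Instruction 1: t1 = d * c
  Instruction 2: t2 = b * a
  Instruction 3: t3 = t1 - t2
Total instructions: 3

3


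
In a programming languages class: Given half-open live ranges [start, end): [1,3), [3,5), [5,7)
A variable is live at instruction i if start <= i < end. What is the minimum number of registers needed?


Live ranges:
  Var0: [1, 3)
  Var1: [3, 5)
  Var2: [5, 7)
Sweep-line events (position, delta, active):
  pos=1 start -> active=1
  pos=3 end -> active=0
  pos=3 start -> active=1
  pos=5 end -> active=0
  pos=5 start -> active=1
  pos=7 end -> active=0
Maximum simultaneous active: 1
Minimum registers needed: 1

1


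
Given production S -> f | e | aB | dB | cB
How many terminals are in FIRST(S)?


Production: S -> f | e | aB | dB | cB
Examining each alternative for leading terminals:
  S -> f : first terminal = 'f'
  S -> e : first terminal = 'e'
  S -> aB : first terminal = 'a'
  S -> dB : first terminal = 'd'
  S -> cB : first terminal = 'c'
FIRST(S) = {a, c, d, e, f}
Count: 5

5


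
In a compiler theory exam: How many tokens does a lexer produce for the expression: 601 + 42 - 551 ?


Scanning '601 + 42 - 551'
Token 1: '601' -> integer_literal
Token 2: '+' -> operator
Token 3: '42' -> integer_literal
Token 4: '-' -> operator
Token 5: '551' -> integer_literal
Total tokens: 5

5


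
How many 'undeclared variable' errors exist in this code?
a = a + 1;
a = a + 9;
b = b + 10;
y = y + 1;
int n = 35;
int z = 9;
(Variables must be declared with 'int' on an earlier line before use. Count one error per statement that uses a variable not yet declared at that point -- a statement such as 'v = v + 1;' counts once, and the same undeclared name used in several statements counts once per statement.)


Scanning code line by line:
  Line 1: use 'a' -> ERROR (undeclared)
  Line 2: use 'a' -> ERROR (undeclared)
  Line 3: use 'b' -> ERROR (undeclared)
  Line 4: use 'y' -> ERROR (undeclared)
  Line 5: declare 'n' -> declared = ['n']
  Line 6: declare 'z' -> declared = ['n', 'z']
Total undeclared variable errors: 4

4


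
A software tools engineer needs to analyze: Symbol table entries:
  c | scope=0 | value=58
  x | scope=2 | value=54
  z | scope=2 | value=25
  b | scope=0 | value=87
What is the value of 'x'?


Searching symbol table for 'x':
  c | scope=0 | value=58
  x | scope=2 | value=54 <- MATCH
  z | scope=2 | value=25
  b | scope=0 | value=87
Found 'x' at scope 2 with value 54

54


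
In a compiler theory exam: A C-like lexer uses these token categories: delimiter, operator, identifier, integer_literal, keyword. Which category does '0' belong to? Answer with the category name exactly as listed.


Token: '0'
Checking categories:
  identifier: no
  integer_literal: YES
  operator: no
  keyword: no
  delimiter: no
Category: integer_literal

integer_literal


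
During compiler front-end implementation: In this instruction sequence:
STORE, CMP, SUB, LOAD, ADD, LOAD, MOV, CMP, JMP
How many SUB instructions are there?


Scanning instruction sequence for SUB:
  Position 1: STORE
  Position 2: CMP
  Position 3: SUB <- MATCH
  Position 4: LOAD
  Position 5: ADD
  Position 6: LOAD
  Position 7: MOV
  Position 8: CMP
  Position 9: JMP
Matches at positions: [3]
Total SUB count: 1

1


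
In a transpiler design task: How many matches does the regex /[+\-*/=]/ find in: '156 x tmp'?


Pattern: /[+\-*/=]/ (operators)
Input: '156 x tmp'
Scanning for matches:
Total matches: 0

0


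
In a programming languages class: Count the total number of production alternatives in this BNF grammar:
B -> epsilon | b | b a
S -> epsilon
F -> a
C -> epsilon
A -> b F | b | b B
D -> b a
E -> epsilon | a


Counting alternatives per rule:
  B: 3 alternative(s)
  S: 1 alternative(s)
  F: 1 alternative(s)
  C: 1 alternative(s)
  A: 3 alternative(s)
  D: 1 alternative(s)
  E: 2 alternative(s)
Sum: 3 + 1 + 1 + 1 + 3 + 1 + 2 = 12

12


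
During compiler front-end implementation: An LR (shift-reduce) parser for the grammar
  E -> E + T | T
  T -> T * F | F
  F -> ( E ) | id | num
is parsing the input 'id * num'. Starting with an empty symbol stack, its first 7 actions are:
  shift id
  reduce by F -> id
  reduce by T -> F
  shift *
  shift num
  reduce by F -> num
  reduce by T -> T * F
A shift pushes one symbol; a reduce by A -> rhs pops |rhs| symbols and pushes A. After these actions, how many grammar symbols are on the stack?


Tracking the symbol stack through each action:
  Action 1: shift 'id' : push -> stack = [id] (size 1)
  Action 2: reduce by F -> id : pop 1, push F -> stack = [F] (size 1)
  Action 3: reduce by T -> F : pop 1, push T -> stack = [T] (size 1)
  Action 4: shift '*' : push -> stack = [T, *] (size 2)
  Action 5: shift 'num' : push -> stack = [T, *, num] (size 3)
  Action 6: reduce by F -> num : pop 1, push F -> stack = [T, *, F] (size 3)
  Action 7: reduce by T -> T * F : pop 3, push T -> stack = [T] (size 1)
Final stack size: 1

1


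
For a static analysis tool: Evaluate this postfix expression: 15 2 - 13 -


Processing tokens left to right:
Push 15, Push 2
Pop 15 and 2, compute 15 - 2 = 13, push 13
Push 13
Pop 13 and 13, compute 13 - 13 = 0, push 0
Stack result: 0

0


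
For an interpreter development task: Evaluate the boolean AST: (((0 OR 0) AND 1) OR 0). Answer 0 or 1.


Step 1: Evaluate inner node
  0 OR 0 = 0
Step 2: Evaluate next node
  0 AND 1 = 0
Step 3: Evaluate root node
  0 OR 0 = 0

0


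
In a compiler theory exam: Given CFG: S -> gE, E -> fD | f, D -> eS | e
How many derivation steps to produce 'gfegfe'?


Grammar: S -> gE, E -> fD | f, D -> eS | e
Deriving 'gfegfe':
Step 1: S -> gE => gE
Step 2: E -> fD => gfD
Step 3: D -> eS => gfeS
Step 4: S -> gE => gfegE
Step 5: E -> fD => gfegfD
Step 6: D -> e => gfegfe
Total derivation steps: 6

6


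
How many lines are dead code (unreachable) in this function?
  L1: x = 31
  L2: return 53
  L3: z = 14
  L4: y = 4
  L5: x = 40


Analyzing control flow:
  L1: reachable (before return)
  L2: reachable (return statement)
  L3: DEAD (after return at L2)
  L4: DEAD (after return at L2)
  L5: DEAD (after return at L2)
Return at L2, total lines = 5
Dead lines: L3 through L5
Count: 3

3


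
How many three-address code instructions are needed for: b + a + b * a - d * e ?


Expression: b + a + b * a - d * e
Generating three-address code (respecting * over +/- precedence):
  Instruction 1: t1 = b * a
  Instruction 2: t2 = d * e
  Instruction 3: t3 = b + a
  Instruction 4: t4 = t3 + t1
  Instruction 5: t5 = t4 - t2
Total instructions: 5

5


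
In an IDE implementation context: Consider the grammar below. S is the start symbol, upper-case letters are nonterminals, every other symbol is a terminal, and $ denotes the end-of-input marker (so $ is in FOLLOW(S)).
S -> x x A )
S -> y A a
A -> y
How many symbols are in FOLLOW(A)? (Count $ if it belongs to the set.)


S is the start symbol and does not occur in any rule body, so FOLLOW(S) = {$}.
Examining every occurrence of A in a rule body:
  S -> x x A ) : A is followed by terminal ')' -> add ')'
  S -> y A a : A is followed by terminal 'a' -> add 'a'
  A -> y : A does not occur in the body -> contributes nothing
FOLLOW(A) = {), a}
Count: 2

2


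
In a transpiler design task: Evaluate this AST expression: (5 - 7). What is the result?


Expression: (5 - 7)
Evaluating step by step:
  5 - 7 = -2
Result: -2

-2


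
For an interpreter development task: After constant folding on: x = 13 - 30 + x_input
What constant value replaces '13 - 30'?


Identifying constant sub-expression:
  Original: x = 13 - 30 + x_input
  13 and 30 are both compile-time constants
  Evaluating: 13 - 30 = -17
  After folding: x = -17 + x_input

-17


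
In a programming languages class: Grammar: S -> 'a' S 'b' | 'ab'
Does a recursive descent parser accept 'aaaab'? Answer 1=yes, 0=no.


Grammar accepts strings of the form a^n b^n (n >= 1)
Word: 'aaaab'
Counting: 4 a's and 1 b's
Check: 4 == 1? No
Mismatch: a-count != b-count
Rejected

0


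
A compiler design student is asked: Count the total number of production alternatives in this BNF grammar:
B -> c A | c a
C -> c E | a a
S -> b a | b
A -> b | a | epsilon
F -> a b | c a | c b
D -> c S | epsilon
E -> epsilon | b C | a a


Counting alternatives per rule:
  B: 2 alternative(s)
  C: 2 alternative(s)
  S: 2 alternative(s)
  A: 3 alternative(s)
  F: 3 alternative(s)
  D: 2 alternative(s)
  E: 3 alternative(s)
Sum: 2 + 2 + 2 + 3 + 3 + 2 + 3 = 17

17


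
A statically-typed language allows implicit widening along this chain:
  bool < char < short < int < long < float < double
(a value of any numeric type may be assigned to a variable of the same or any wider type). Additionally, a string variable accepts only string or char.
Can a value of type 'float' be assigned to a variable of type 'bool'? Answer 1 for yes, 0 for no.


Target variable type: bool
Source value type: float
Numeric ranks: float=5, bool=0
Widening allowed iff rank(source) <= rank(target): 5 <= 0? No
Result: 0

0


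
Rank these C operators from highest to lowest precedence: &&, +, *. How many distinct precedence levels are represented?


Looking up precedence for each operator:
  && -> precedence 2
  + -> precedence 5
  * -> precedence 6
Sorted highest to lowest: *, +, &&
Distinct precedence values: [6, 5, 2]
Number of distinct levels: 3

3


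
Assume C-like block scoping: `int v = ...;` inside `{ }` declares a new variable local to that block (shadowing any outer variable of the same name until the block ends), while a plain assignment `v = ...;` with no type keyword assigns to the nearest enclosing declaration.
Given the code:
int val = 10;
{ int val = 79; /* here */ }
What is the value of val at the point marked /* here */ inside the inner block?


Analyzing scoping rules:
Outer scope: declares val = 10
Inner block: 'int val = 79;' declares a NEW val that shadows the outer one
Inside the block the inner declaration is in scope -> 79
Result: 79

79


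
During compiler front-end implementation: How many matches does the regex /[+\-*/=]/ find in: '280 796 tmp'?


Pattern: /[+\-*/=]/ (operators)
Input: '280 796 tmp'
Scanning for matches:
Total matches: 0

0


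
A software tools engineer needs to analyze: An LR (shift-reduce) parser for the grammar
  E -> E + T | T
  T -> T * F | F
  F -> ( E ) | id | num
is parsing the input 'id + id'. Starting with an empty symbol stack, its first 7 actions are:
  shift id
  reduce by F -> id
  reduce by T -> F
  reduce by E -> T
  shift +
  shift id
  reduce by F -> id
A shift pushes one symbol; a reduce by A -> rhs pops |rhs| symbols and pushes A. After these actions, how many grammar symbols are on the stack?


Tracking the symbol stack through each action:
  Action 1: shift 'id' : push -> stack = [id] (size 1)
  Action 2: reduce by F -> id : pop 1, push F -> stack = [F] (size 1)
  Action 3: reduce by T -> F : pop 1, push T -> stack = [T] (size 1)
  Action 4: reduce by E -> T : pop 1, push E -> stack = [E] (size 1)
  Action 5: shift '+' : push -> stack = [E, +] (size 2)
  Action 6: shift 'id' : push -> stack = [E, +, id] (size 3)
  Action 7: reduce by F -> id : pop 1, push F -> stack = [E, +, F] (size 3)
Final stack size: 3

3


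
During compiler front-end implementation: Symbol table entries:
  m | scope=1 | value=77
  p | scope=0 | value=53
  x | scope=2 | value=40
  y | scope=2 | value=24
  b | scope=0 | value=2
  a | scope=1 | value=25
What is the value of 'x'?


Searching symbol table for 'x':
  m | scope=1 | value=77
  p | scope=0 | value=53
  x | scope=2 | value=40 <- MATCH
  y | scope=2 | value=24
  b | scope=0 | value=2
  a | scope=1 | value=25
Found 'x' at scope 2 with value 40

40


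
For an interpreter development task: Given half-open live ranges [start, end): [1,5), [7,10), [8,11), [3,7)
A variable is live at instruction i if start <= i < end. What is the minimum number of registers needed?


Live ranges:
  Var0: [1, 5)
  Var1: [7, 10)
  Var2: [8, 11)
  Var3: [3, 7)
Sweep-line events (position, delta, active):
  pos=1 start -> active=1
  pos=3 start -> active=2
  pos=5 end -> active=1
  pos=7 end -> active=0
  pos=7 start -> active=1
  pos=8 start -> active=2
  pos=10 end -> active=1
  pos=11 end -> active=0
Maximum simultaneous active: 2
Minimum registers needed: 2

2


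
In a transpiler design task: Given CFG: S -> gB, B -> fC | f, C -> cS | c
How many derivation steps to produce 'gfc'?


Grammar: S -> gB, B -> fC | f, C -> cS | c
Deriving 'gfc':
Step 1: S -> gB => gB
Step 2: B -> fC => gfC
Step 3: C -> c => gfc
Total derivation steps: 3

3


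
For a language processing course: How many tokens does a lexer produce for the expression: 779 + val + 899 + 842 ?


Scanning '779 + val + 899 + 842'
Token 1: '779' -> integer_literal
Token 2: '+' -> operator
Token 3: 'val' -> identifier
Token 4: '+' -> operator
Token 5: '899' -> integer_literal
Token 6: '+' -> operator
Token 7: '842' -> integer_literal
Total tokens: 7

7


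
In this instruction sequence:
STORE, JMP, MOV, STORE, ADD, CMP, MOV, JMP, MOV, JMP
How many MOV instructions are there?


Scanning instruction sequence for MOV:
  Position 1: STORE
  Position 2: JMP
  Position 3: MOV <- MATCH
  Position 4: STORE
  Position 5: ADD
  Position 6: CMP
  Position 7: MOV <- MATCH
  Position 8: JMP
  Position 9: MOV <- MATCH
  Position 10: JMP
Matches at positions: [3, 7, 9]
Total MOV count: 3

3


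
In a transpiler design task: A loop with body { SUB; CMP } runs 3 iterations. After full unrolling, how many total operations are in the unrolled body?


Loop body operations: SUB, CMP (2 ops per iteration)
Unrolling 3 iterations:
  Iteration 1: SUB, CMP (2 ops)
  Iteration 2: SUB, CMP (2 ops)
  Iteration 3: SUB, CMP (2 ops)
Total: 3 iterations * 2 ops/iter = 6 operations

6


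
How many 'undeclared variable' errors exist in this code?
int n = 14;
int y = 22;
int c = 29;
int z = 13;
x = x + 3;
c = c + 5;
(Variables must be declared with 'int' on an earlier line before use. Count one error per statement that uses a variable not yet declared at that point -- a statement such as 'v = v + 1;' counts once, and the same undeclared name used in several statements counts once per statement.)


Scanning code line by line:
  Line 1: declare 'n' -> declared = ['n']
  Line 2: declare 'y' -> declared = ['n', 'y']
  Line 3: declare 'c' -> declared = ['c', 'n', 'y']
  Line 4: declare 'z' -> declared = ['c', 'n', 'y', 'z']
  Line 5: use 'x' -> ERROR (undeclared)
  Line 6: use 'c' -> OK (declared)
Total undeclared variable errors: 1

1


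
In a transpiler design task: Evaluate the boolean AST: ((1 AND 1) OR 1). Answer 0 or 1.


Step 1: Evaluate inner node
  1 AND 1 = 1
Step 2: Evaluate root node
  1 OR 1 = 1

1


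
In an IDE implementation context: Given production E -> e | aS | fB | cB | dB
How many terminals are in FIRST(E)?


Production: E -> e | aS | fB | cB | dB
Examining each alternative for leading terminals:
  E -> e : first terminal = 'e'
  E -> aS : first terminal = 'a'
  E -> fB : first terminal = 'f'
  E -> cB : first terminal = 'c'
  E -> dB : first terminal = 'd'
FIRST(E) = {a, c, d, e, f}
Count: 5

5


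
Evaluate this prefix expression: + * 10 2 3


Parsing prefix expression: + * 10 2 3
Step 1: Innermost operation '* 10 2'
  10 * 2 = 20
Step 2: Outer operation '+ [20] 3'
  20 + 3 = 23

23


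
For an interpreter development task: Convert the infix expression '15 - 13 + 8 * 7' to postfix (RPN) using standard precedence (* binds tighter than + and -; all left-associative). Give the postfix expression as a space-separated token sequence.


Applying the shunting-yard algorithm:
  Operand 15 -> output
  Push '-' onto operator stack -> op-stack: [-]
  Operand 13 -> output
  See '+' (prec 1); top '-' (prec 1) >= it -> pop '-' to output
  Push '+' onto operator stack -> op-stack: [+]
  Operand 8 -> output
  Push '*' onto operator stack -> op-stack: [+, *]
  Operand 7 -> output
  End of input: pop '*' to output
  End of input: pop '+' to output
Postfix result: 15 13 - 8 7 * +

15 13 - 8 7 * +


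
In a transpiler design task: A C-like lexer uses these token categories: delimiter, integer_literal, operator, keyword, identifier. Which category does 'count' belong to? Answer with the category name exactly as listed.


Token: 'count'
Checking categories:
  identifier: YES
  integer_literal: no
  operator: no
  keyword: no
  delimiter: no
Category: identifier

identifier


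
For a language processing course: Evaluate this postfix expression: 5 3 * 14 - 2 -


Processing tokens left to right:
Push 5, Push 3
Pop 5 and 3, compute 5 * 3 = 15, push 15
Push 14
Pop 15 and 14, compute 15 - 14 = 1, push 1
Push 2
Pop 1 and 2, compute 1 - 2 = -1, push -1
Stack result: -1

-1


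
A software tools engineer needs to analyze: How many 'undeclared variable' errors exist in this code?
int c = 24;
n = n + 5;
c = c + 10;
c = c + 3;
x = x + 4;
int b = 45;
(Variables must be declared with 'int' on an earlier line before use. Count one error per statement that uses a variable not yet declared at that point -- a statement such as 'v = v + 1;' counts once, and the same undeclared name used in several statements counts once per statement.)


Scanning code line by line:
  Line 1: declare 'c' -> declared = ['c']
  Line 2: use 'n' -> ERROR (undeclared)
  Line 3: use 'c' -> OK (declared)
  Line 4: use 'c' -> OK (declared)
  Line 5: use 'x' -> ERROR (undeclared)
  Line 6: declare 'b' -> declared = ['b', 'c']
Total undeclared variable errors: 2

2
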